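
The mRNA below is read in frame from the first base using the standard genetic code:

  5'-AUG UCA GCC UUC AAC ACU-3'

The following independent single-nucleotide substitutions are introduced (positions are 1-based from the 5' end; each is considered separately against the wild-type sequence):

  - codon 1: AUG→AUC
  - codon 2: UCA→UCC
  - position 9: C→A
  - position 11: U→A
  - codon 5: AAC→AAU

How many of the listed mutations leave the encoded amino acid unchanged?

3

Codon 1: AUG (Met) → AUC (Ile) — missense.
Codon 2: UCA (Ser) → UCC (Ser) — synonymous.
Codon 3: GCC (Ala) → GCA (Ala) — synonymous.
Codon 4: UUC (Phe) → UAC (Tyr) — missense.
Codon 5: AAC (Asn) → AAU (Asn) — synonymous.
Synonymous: 3 of 5.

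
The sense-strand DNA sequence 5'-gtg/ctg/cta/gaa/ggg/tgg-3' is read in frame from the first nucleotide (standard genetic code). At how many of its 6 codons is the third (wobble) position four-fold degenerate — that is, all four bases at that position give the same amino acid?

Codon 1 GTG (Val): third position 4-fold.
Codon 2 CTG (Leu): third position 4-fold.
Codon 3 CTA (Leu): third position 4-fold.
Codon 4 GAA (Glu): third position 2-fold.
Codon 5 GGG (Gly): third position 4-fold.
Codon 6 TGG (Trp): third position 1-fold.
Four-fold degenerate third positions: 4.

4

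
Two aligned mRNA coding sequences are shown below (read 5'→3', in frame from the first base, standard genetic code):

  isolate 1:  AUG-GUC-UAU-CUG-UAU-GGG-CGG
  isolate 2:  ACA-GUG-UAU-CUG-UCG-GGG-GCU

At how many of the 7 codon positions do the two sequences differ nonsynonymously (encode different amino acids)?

Codon 1: AUG Met / ACA Thr — nonsynonymous.
Codon 2: GUC Val / GUG Val — synonymous.
Codon 3: UAU Tyr / UAU Tyr — identical.
Codon 4: CUG Leu / CUG Leu — identical.
Codon 5: UAU Tyr / UCG Ser — nonsynonymous.
Codon 6: GGG Gly / GGG Gly — identical.
Codon 7: CGG Arg / GCU Ala — nonsynonymous.
Nonsynonymous differences: 3.

3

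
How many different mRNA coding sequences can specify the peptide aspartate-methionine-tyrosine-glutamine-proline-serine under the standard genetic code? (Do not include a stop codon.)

192

Asp: 2 codons.
Met: 1 codon.
Tyr: 2 codons.
Gln: 2 codons.
Pro: 4 codons.
Ser: 6 codons.
2 × 1 × 2 × 2 × 4 × 6 = 192.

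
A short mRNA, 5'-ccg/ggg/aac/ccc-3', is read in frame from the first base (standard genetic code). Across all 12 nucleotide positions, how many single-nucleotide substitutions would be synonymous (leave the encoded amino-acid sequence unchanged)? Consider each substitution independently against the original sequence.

Codon 1 (CCG, Pro): 3 synonymous substitutions.
Codon 2 (GGG, Gly): 3 synonymous substitutions.
Codon 3 (AAC, Asn): 1 synonymous substitution.
Codon 4 (CCC, Pro): 3 synonymous substitutions.
Total: 3 + 3 + 1 + 3 = 10.

10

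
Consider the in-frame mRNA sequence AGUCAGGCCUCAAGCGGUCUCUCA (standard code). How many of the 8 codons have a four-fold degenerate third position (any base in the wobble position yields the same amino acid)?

5

Codon 1 AGU (Ser): third position 2-fold.
Codon 2 CAG (Gln): third position 2-fold.
Codon 3 GCC (Ala): third position 4-fold.
Codon 4 UCA (Ser): third position 4-fold.
Codon 5 AGC (Ser): third position 2-fold.
Codon 6 GGU (Gly): third position 4-fold.
Codon 7 CUC (Leu): third position 4-fold.
Codon 8 UCA (Ser): third position 4-fold.
Four-fold degenerate third positions: 5.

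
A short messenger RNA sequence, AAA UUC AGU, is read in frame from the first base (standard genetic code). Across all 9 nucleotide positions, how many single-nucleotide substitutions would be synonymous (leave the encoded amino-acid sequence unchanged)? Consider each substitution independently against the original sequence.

3

Codon 1 (AAA, Lys): 1 synonymous substitution.
Codon 2 (UUC, Phe): 1 synonymous substitution.
Codon 3 (AGU, Ser): 1 synonymous substitution.
Total: 1 + 1 + 1 = 3.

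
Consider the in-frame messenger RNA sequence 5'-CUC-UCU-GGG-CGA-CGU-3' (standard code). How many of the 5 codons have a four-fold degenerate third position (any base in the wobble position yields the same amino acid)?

5

Codon 1 CUC (Leu): third position 4-fold.
Codon 2 UCU (Ser): third position 4-fold.
Codon 3 GGG (Gly): third position 4-fold.
Codon 4 CGA (Arg): third position 4-fold.
Codon 5 CGU (Arg): third position 4-fold.
Four-fold degenerate third positions: 5.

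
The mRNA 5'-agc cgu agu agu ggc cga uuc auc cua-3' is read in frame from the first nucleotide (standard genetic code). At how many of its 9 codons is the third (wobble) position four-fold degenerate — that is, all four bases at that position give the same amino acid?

Codon 1 AGC (Ser): third position 2-fold.
Codon 2 CGU (Arg): third position 4-fold.
Codon 3 AGU (Ser): third position 2-fold.
Codon 4 AGU (Ser): third position 2-fold.
Codon 5 GGC (Gly): third position 4-fold.
Codon 6 CGA (Arg): third position 4-fold.
Codon 7 UUC (Phe): third position 2-fold.
Codon 8 AUC (Ile): third position 3-fold.
Codon 9 CUA (Leu): third position 4-fold.
Four-fold degenerate third positions: 4.

4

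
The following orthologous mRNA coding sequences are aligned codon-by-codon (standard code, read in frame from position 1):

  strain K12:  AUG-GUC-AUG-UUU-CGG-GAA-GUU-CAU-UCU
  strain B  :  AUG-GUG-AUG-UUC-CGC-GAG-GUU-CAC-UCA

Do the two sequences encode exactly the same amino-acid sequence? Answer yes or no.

Codon 1: AUG Met / AUG Met — identical.
Codon 2: GUC Val / GUG Val — synonymous.
Codon 3: AUG Met / AUG Met — identical.
Codon 4: UUU Phe / UUC Phe — synonymous.
Codon 5: CGG Arg / CGC Arg — synonymous.
Codon 6: GAA Glu / GAG Glu — synonymous.
Codon 7: GUU Val / GUU Val — identical.
Codon 8: CAU His / CAC His — synonymous.
Codon 9: UCU Ser / UCA Ser — synonymous.
Nonsynonymous differences: 0 → same protein.

yes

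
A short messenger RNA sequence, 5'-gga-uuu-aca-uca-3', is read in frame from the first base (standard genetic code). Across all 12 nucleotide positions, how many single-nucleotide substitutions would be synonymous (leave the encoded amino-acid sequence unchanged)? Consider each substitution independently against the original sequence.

10

Codon 1 (GGA, Gly): 3 synonymous substitutions.
Codon 2 (UUU, Phe): 1 synonymous substitution.
Codon 3 (ACA, Thr): 3 synonymous substitutions.
Codon 4 (UCA, Ser): 3 synonymous substitutions.
Total: 3 + 1 + 3 + 3 = 10.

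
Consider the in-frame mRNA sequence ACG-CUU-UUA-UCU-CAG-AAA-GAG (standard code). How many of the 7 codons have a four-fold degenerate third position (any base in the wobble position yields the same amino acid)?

Codon 1 ACG (Thr): third position 4-fold.
Codon 2 CUU (Leu): third position 4-fold.
Codon 3 UUA (Leu): third position 2-fold.
Codon 4 UCU (Ser): third position 4-fold.
Codon 5 CAG (Gln): third position 2-fold.
Codon 6 AAA (Lys): third position 2-fold.
Codon 7 GAG (Glu): third position 2-fold.
Four-fold degenerate third positions: 3.

3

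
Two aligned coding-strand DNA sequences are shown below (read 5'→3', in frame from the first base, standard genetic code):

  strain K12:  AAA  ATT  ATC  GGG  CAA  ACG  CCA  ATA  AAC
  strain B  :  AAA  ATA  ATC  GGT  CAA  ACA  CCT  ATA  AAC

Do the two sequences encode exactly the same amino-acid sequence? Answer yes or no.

yes

Codon 1: AAA Lys / AAA Lys — identical.
Codon 2: ATT Ile / ATA Ile — synonymous.
Codon 3: ATC Ile / ATC Ile — identical.
Codon 4: GGG Gly / GGT Gly — synonymous.
Codon 5: CAA Gln / CAA Gln — identical.
Codon 6: ACG Thr / ACA Thr — synonymous.
Codon 7: CCA Pro / CCT Pro — synonymous.
Codon 8: ATA Ile / ATA Ile — identical.
Codon 9: AAC Asn / AAC Asn — identical.
Nonsynonymous differences: 0 → same protein.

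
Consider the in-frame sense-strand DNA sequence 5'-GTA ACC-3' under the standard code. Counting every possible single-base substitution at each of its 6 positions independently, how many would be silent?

Codon 1 (GTA, Val): 3 synonymous substitutions.
Codon 2 (ACC, Thr): 3 synonymous substitutions.
Total: 3 + 3 = 6.

6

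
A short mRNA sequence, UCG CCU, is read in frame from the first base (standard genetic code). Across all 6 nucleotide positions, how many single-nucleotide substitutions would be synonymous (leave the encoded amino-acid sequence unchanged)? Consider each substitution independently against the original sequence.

6

Codon 1 (UCG, Ser): 3 synonymous substitutions.
Codon 2 (CCU, Pro): 3 synonymous substitutions.
Total: 3 + 3 = 6.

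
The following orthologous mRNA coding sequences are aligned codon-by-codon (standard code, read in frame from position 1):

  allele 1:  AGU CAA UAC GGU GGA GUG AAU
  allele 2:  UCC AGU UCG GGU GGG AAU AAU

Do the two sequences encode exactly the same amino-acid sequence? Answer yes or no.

Codon 1: AGU Ser / UCC Ser — synonymous.
Codon 2: CAA Gln / AGU Ser — nonsynonymous.
Codon 3: UAC Tyr / UCG Ser — nonsynonymous.
Codon 4: GGU Gly / GGU Gly — identical.
Codon 5: GGA Gly / GGG Gly — synonymous.
Codon 6: GUG Val / AAU Asn — nonsynonymous.
Codon 7: AAU Asn / AAU Asn — identical.
Nonsynonymous differences: 3 → different protein.

no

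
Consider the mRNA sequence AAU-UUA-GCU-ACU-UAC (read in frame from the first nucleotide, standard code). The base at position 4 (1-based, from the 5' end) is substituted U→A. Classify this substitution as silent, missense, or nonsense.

missense

Position 4 falls in codon 2: UUA → Leu.
After the substitution the codon is AUA → Ile.
Leu ≠ Ile, so this is a missense mutation.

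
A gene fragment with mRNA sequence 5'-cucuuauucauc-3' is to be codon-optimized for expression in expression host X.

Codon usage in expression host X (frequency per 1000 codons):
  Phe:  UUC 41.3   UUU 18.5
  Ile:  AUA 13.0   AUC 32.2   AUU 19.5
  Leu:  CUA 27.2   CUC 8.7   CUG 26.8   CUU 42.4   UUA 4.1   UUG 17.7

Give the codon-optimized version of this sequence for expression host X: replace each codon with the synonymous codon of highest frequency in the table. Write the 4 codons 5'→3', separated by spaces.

Codon 1 (Leu): best is CUU at 42.4.
Codon 2 (Leu): best is CUU at 42.4.
Codon 3 (Phe): best is UUC at 41.3.
Codon 4 (Ile): best is AUC at 32.2.

CUU CUU UUC AUC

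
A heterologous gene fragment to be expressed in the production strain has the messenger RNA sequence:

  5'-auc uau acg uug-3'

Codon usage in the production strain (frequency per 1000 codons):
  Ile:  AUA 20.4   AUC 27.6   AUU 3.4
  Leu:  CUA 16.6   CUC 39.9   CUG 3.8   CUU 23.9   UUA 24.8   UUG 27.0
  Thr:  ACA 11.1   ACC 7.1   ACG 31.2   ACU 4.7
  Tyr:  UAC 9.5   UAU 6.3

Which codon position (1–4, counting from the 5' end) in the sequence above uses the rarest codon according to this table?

Codon 1 AUC (Ile): 27.6 per 1000.
Codon 2 UAU (Tyr): 6.3 per 1000.
Codon 3 ACG (Thr): 31.2 per 1000.
Codon 4 UUG (Leu): 27.0 per 1000.
Lowest frequency is 6.3 at codon 2.

2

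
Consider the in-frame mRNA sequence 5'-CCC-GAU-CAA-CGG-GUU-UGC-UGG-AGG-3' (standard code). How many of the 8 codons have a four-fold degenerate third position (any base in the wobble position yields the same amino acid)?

Codon 1 CCC (Pro): third position 4-fold.
Codon 2 GAU (Asp): third position 2-fold.
Codon 3 CAA (Gln): third position 2-fold.
Codon 4 CGG (Arg): third position 4-fold.
Codon 5 GUU (Val): third position 4-fold.
Codon 6 UGC (Cys): third position 2-fold.
Codon 7 UGG (Trp): third position 1-fold.
Codon 8 AGG (Arg): third position 2-fold.
Four-fold degenerate third positions: 3.

3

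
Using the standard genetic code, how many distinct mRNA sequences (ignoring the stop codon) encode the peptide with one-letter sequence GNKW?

16

Gly: 4 codons.
Asn: 2 codons.
Lys: 2 codons.
Trp: 1 codon.
4 × 2 × 2 × 1 = 16.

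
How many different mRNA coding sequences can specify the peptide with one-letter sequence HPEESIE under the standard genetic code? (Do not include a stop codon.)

1152

His: 2 codons.
Pro: 4 codons.
Glu: 2 codons.
Glu: 2 codons.
Ser: 6 codons.
Ile: 3 codons.
Glu: 2 codons.
2 × 4 × 2 × 2 × 6 × 3 × 2 = 1152.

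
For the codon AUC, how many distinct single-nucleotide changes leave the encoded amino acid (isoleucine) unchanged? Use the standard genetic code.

Position 1: none → 0 synonymous.
Position 2: none → 0 synonymous.
Position 3: AUU, AUA → 2 synonymous.
Total: 0 + 0 + 2 = 2.

2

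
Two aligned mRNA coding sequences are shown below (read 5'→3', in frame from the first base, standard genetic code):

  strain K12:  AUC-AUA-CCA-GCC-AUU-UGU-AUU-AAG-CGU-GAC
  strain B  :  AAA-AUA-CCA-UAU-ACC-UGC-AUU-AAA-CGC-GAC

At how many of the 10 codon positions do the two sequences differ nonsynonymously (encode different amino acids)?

3

Codon 1: AUC Ile / AAA Lys — nonsynonymous.
Codon 2: AUA Ile / AUA Ile — identical.
Codon 3: CCA Pro / CCA Pro — identical.
Codon 4: GCC Ala / UAU Tyr — nonsynonymous.
Codon 5: AUU Ile / ACC Thr — nonsynonymous.
Codon 6: UGU Cys / UGC Cys — synonymous.
Codon 7: AUU Ile / AUU Ile — identical.
Codon 8: AAG Lys / AAA Lys — synonymous.
Codon 9: CGU Arg / CGC Arg — synonymous.
Codon 10: GAC Asp / GAC Asp — identical.
Nonsynonymous differences: 3.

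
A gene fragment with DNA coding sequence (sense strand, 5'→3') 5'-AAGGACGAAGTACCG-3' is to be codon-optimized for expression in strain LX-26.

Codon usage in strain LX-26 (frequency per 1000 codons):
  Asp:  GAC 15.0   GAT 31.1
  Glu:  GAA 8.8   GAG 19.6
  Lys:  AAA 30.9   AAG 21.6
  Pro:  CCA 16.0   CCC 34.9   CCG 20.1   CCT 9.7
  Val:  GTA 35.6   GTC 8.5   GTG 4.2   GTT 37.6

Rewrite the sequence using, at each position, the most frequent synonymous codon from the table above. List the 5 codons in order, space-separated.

Codon 1 (Lys): best is AAA at 30.9.
Codon 2 (Asp): best is GAT at 31.1.
Codon 3 (Glu): best is GAG at 19.6.
Codon 4 (Val): best is GTT at 37.6.
Codon 5 (Pro): best is CCC at 34.9.

AAA GAT GAG GTT CCC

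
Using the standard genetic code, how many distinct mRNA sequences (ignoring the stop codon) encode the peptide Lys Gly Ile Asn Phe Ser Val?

2304

Lys: 2 codons.
Gly: 4 codons.
Ile: 3 codons.
Asn: 2 codons.
Phe: 2 codons.
Ser: 6 codons.
Val: 4 codons.
2 × 4 × 3 × 2 × 2 × 6 × 4 = 2304.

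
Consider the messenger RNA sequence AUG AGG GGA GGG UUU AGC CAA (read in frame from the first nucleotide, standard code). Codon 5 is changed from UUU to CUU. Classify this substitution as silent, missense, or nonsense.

Position 13 falls in codon 5: UUU → Phe.
After the substitution the codon is CUU → Leu.
Phe ≠ Leu, so this is a missense mutation.

missense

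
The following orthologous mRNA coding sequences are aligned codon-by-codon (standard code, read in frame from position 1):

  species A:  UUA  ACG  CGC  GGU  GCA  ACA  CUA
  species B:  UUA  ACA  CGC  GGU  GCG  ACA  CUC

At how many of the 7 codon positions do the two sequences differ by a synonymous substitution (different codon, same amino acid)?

Codon 1: UUA Leu / UUA Leu — identical.
Codon 2: ACG Thr / ACA Thr — synonymous.
Codon 3: CGC Arg / CGC Arg — identical.
Codon 4: GGU Gly / GGU Gly — identical.
Codon 5: GCA Ala / GCG Ala — synonymous.
Codon 6: ACA Thr / ACA Thr — identical.
Codon 7: CUA Leu / CUC Leu — synonymous.
Synonymous differences: 3.

3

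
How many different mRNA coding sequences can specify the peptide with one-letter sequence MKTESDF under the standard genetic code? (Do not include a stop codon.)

384

Met: 1 codon.
Lys: 2 codons.
Thr: 4 codons.
Glu: 2 codons.
Ser: 6 codons.
Asp: 2 codons.
Phe: 2 codons.
1 × 2 × 4 × 2 × 6 × 2 × 2 = 384.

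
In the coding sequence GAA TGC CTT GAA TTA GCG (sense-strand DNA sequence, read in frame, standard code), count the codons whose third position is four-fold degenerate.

Codon 1 GAA (Glu): third position 2-fold.
Codon 2 TGC (Cys): third position 2-fold.
Codon 3 CTT (Leu): third position 4-fold.
Codon 4 GAA (Glu): third position 2-fold.
Codon 5 TTA (Leu): third position 2-fold.
Codon 6 GCG (Ala): third position 4-fold.
Four-fold degenerate third positions: 2.

2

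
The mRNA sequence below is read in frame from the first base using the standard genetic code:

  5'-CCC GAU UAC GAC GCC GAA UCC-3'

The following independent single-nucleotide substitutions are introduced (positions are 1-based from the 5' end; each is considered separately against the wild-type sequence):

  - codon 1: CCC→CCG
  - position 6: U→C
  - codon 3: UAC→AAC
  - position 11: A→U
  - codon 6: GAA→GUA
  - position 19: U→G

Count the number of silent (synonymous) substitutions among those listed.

Codon 1: CCC (Pro) → CCG (Pro) — synonymous.
Codon 2: GAU (Asp) → GAC (Asp) — synonymous.
Codon 3: UAC (Tyr) → AAC (Asn) — missense.
Codon 4: GAC (Asp) → GUC (Val) — missense.
Codon 6: GAA (Glu) → GUA (Val) — missense.
Codon 7: UCC (Ser) → GCC (Ala) — missense.
Synonymous: 2 of 6.

2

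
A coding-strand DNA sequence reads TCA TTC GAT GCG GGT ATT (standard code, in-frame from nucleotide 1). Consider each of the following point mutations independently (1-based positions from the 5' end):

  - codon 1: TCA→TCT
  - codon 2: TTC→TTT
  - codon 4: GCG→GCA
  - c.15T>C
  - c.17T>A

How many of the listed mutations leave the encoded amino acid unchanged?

4

Codon 1: TCA (Ser) → TCT (Ser) — synonymous.
Codon 2: TTC (Phe) → TTT (Phe) — synonymous.
Codon 4: GCG (Ala) → GCA (Ala) — synonymous.
Codon 5: GGT (Gly) → GGC (Gly) — synonymous.
Codon 6: ATT (Ile) → AAT (Asn) — missense.
Synonymous: 4 of 5.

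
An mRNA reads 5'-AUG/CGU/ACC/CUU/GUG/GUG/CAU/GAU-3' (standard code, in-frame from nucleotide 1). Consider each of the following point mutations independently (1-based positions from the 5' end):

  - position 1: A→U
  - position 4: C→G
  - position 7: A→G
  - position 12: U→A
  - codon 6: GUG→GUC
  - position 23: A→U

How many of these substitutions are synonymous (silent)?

Codon 1: AUG (Met) → UUG (Leu) — missense.
Codon 2: CGU (Arg) → GGU (Gly) — missense.
Codon 3: ACC (Thr) → GCC (Ala) — missense.
Codon 4: CUU (Leu) → CUA (Leu) — synonymous.
Codon 6: GUG (Val) → GUC (Val) — synonymous.
Codon 8: GAU (Asp) → GUU (Val) — missense.
Synonymous: 2 of 6.

2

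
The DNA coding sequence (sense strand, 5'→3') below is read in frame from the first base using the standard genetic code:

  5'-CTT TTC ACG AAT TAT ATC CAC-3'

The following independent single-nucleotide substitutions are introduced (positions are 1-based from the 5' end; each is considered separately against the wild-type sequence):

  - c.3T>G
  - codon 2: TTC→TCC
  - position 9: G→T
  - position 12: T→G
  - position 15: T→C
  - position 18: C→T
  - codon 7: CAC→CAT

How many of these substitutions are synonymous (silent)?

Codon 1: CTT (Leu) → CTG (Leu) — synonymous.
Codon 2: TTC (Phe) → TCC (Ser) — missense.
Codon 3: ACG (Thr) → ACT (Thr) — synonymous.
Codon 4: AAT (Asn) → AAG (Lys) — missense.
Codon 5: TAT (Tyr) → TAC (Tyr) — synonymous.
Codon 6: ATC (Ile) → ATT (Ile) — synonymous.
Codon 7: CAC (His) → CAT (His) — synonymous.
Synonymous: 5 of 7.

5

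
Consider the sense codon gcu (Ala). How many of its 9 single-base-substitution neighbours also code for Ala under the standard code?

3

Position 1: none → 0 synonymous.
Position 2: none → 0 synonymous.
Position 3: GCC, GCA, GCG → 3 synonymous.
Total: 0 + 0 + 3 = 3.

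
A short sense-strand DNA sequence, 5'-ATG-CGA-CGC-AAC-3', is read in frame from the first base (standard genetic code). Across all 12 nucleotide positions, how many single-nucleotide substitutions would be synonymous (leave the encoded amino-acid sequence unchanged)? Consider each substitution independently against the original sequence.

8

Codon 1 (ATG, Met): 0 synonymous substitutions.
Codon 2 (CGA, Arg): 4 synonymous substitutions.
Codon 3 (CGC, Arg): 3 synonymous substitutions.
Codon 4 (AAC, Asn): 1 synonymous substitution.
Total: 0 + 4 + 3 + 1 = 8.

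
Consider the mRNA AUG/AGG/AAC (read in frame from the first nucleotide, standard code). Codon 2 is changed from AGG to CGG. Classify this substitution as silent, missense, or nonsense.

silent

Position 4 falls in codon 2: AGG → Arg.
After the substitution the codon is CGG → Arg.
Both encode Arg, so the change is synonymous.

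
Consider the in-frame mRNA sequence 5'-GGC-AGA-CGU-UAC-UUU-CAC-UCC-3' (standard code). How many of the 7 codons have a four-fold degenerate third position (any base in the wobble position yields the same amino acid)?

Codon 1 GGC (Gly): third position 4-fold.
Codon 2 AGA (Arg): third position 2-fold.
Codon 3 CGU (Arg): third position 4-fold.
Codon 4 UAC (Tyr): third position 2-fold.
Codon 5 UUU (Phe): third position 2-fold.
Codon 6 CAC (His): third position 2-fold.
Codon 7 UCC (Ser): third position 4-fold.
Four-fold degenerate third positions: 3.

3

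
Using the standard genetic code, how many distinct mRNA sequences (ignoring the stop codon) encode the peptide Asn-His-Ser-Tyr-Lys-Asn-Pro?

768

Asn: 2 codons.
His: 2 codons.
Ser: 6 codons.
Tyr: 2 codons.
Lys: 2 codons.
Asn: 2 codons.
Pro: 4 codons.
2 × 2 × 6 × 2 × 2 × 2 × 4 = 768.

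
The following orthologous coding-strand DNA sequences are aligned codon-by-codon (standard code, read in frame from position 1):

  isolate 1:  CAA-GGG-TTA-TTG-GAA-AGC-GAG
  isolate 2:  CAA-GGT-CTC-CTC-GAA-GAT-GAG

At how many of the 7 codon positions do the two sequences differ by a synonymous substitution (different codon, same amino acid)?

Codon 1: CAA Gln / CAA Gln — identical.
Codon 2: GGG Gly / GGT Gly — synonymous.
Codon 3: TTA Leu / CTC Leu — synonymous.
Codon 4: TTG Leu / CTC Leu — synonymous.
Codon 5: GAA Glu / GAA Glu — identical.
Codon 6: AGC Ser / GAT Asp — nonsynonymous.
Codon 7: GAG Glu / GAG Glu — identical.
Synonymous differences: 3.

3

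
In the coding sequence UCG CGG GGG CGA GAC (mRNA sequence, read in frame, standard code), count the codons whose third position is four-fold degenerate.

Codon 1 UCG (Ser): third position 4-fold.
Codon 2 CGG (Arg): third position 4-fold.
Codon 3 GGG (Gly): third position 4-fold.
Codon 4 CGA (Arg): third position 4-fold.
Codon 5 GAC (Asp): third position 2-fold.
Four-fold degenerate third positions: 4.

4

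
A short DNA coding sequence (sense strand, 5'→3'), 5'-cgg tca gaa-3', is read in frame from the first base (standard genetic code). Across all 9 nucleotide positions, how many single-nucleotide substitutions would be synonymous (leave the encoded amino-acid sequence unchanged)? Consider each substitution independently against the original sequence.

8

Codon 1 (CGG, Arg): 4 synonymous substitutions.
Codon 2 (TCA, Ser): 3 synonymous substitutions.
Codon 3 (GAA, Glu): 1 synonymous substitution.
Total: 4 + 3 + 1 = 8.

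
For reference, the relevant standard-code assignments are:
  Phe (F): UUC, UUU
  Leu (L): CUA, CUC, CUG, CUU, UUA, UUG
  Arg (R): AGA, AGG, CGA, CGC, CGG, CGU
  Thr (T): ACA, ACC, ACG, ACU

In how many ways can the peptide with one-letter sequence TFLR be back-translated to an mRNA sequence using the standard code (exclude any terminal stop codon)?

288

Thr: 4 codons.
Phe: 2 codons.
Leu: 6 codons.
Arg: 6 codons.
4 × 2 × 6 × 6 = 288.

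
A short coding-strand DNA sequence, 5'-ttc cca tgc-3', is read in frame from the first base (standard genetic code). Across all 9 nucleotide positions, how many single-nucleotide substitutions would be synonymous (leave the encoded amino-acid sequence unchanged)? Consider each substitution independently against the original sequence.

5

Codon 1 (TTC, Phe): 1 synonymous substitution.
Codon 2 (CCA, Pro): 3 synonymous substitutions.
Codon 3 (TGC, Cys): 1 synonymous substitution.
Total: 1 + 3 + 1 = 5.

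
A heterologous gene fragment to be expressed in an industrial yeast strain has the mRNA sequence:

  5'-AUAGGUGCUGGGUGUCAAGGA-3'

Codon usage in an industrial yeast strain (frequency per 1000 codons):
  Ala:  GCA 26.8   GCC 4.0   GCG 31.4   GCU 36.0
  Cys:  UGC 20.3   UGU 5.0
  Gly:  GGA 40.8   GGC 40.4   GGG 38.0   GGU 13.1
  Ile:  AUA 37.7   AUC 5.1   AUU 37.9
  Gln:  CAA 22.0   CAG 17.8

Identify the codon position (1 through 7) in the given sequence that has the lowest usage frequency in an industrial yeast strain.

5

Codon 1 AUA (Ile): 37.7 per 1000.
Codon 2 GGU (Gly): 13.1 per 1000.
Codon 3 GCU (Ala): 36.0 per 1000.
Codon 4 GGG (Gly): 38.0 per 1000.
Codon 5 UGU (Cys): 5.0 per 1000.
Codon 6 CAA (Gln): 22.0 per 1000.
Codon 7 GGA (Gly): 40.8 per 1000.
Lowest frequency is 5.0 at codon 5.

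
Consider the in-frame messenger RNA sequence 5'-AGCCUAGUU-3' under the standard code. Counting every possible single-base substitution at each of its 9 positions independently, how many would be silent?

Codon 1 (AGC, Ser): 1 synonymous substitution.
Codon 2 (CUA, Leu): 4 synonymous substitutions.
Codon 3 (GUU, Val): 3 synonymous substitutions.
Total: 1 + 4 + 3 = 8.

8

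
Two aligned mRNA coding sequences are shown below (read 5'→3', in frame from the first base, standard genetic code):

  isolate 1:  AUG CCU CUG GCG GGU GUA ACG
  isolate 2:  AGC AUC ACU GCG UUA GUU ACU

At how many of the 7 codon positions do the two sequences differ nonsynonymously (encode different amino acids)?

Codon 1: AUG Met / AGC Ser — nonsynonymous.
Codon 2: CCU Pro / AUC Ile — nonsynonymous.
Codon 3: CUG Leu / ACU Thr — nonsynonymous.
Codon 4: GCG Ala / GCG Ala — identical.
Codon 5: GGU Gly / UUA Leu — nonsynonymous.
Codon 6: GUA Val / GUU Val — synonymous.
Codon 7: ACG Thr / ACU Thr — synonymous.
Nonsynonymous differences: 4.

4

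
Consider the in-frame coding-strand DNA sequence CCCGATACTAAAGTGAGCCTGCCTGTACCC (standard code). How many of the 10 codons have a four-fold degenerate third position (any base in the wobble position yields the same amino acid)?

7

Codon 1 CCC (Pro): third position 4-fold.
Codon 2 GAT (Asp): third position 2-fold.
Codon 3 ACT (Thr): third position 4-fold.
Codon 4 AAA (Lys): third position 2-fold.
Codon 5 GTG (Val): third position 4-fold.
Codon 6 AGC (Ser): third position 2-fold.
Codon 7 CTG (Leu): third position 4-fold.
Codon 8 CCT (Pro): third position 4-fold.
Codon 9 GTA (Val): third position 4-fold.
Codon 10 CCC (Pro): third position 4-fold.
Four-fold degenerate third positions: 7.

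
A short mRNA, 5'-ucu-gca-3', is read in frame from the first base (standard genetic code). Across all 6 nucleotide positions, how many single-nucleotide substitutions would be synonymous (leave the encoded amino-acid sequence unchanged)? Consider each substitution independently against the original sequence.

6

Codon 1 (UCU, Ser): 3 synonymous substitutions.
Codon 2 (GCA, Ala): 3 synonymous substitutions.
Total: 3 + 3 = 6.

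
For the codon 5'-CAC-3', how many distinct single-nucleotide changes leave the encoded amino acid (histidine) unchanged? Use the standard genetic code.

Position 1: none → 0 synonymous.
Position 2: none → 0 synonymous.
Position 3: CAT → 1 synonymous.
Total: 0 + 0 + 1 = 1.

1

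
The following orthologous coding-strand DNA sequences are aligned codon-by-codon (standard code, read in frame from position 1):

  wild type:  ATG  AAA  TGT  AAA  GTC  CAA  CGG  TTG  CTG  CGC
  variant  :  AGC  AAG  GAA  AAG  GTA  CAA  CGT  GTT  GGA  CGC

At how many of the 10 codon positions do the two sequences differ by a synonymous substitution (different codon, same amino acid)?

4

Codon 1: ATG Met / AGC Ser — nonsynonymous.
Codon 2: AAA Lys / AAG Lys — synonymous.
Codon 3: TGT Cys / GAA Glu — nonsynonymous.
Codon 4: AAA Lys / AAG Lys — synonymous.
Codon 5: GTC Val / GTA Val — synonymous.
Codon 6: CAA Gln / CAA Gln — identical.
Codon 7: CGG Arg / CGT Arg — synonymous.
Codon 8: TTG Leu / GTT Val — nonsynonymous.
Codon 9: CTG Leu / GGA Gly — nonsynonymous.
Codon 10: CGC Arg / CGC Arg — identical.
Synonymous differences: 4.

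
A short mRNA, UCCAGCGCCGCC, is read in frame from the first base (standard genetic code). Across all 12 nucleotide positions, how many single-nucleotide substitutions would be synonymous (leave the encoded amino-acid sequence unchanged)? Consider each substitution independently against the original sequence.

10

Codon 1 (UCC, Ser): 3 synonymous substitutions.
Codon 2 (AGC, Ser): 1 synonymous substitution.
Codon 3 (GCC, Ala): 3 synonymous substitutions.
Codon 4 (GCC, Ala): 3 synonymous substitutions.
Total: 3 + 1 + 3 + 3 = 10.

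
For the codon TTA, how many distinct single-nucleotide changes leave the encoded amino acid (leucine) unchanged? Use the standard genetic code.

Position 1: CTA → 1 synonymous.
Position 2: none → 0 synonymous.
Position 3: TTG → 1 synonymous.
Total: 1 + 0 + 1 = 2.

2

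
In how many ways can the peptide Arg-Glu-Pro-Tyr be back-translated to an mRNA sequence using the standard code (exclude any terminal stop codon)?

96

Arg: 6 codons.
Glu: 2 codons.
Pro: 4 codons.
Tyr: 2 codons.
6 × 2 × 4 × 2 = 96.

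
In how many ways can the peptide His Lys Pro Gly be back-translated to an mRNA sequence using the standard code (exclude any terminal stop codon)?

His: 2 codons.
Lys: 2 codons.
Pro: 4 codons.
Gly: 4 codons.
2 × 2 × 4 × 4 = 64.

64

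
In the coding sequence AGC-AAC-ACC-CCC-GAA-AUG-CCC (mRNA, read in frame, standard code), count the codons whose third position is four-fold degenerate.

Codon 1 AGC (Ser): third position 2-fold.
Codon 2 AAC (Asn): third position 2-fold.
Codon 3 ACC (Thr): third position 4-fold.
Codon 4 CCC (Pro): third position 4-fold.
Codon 5 GAA (Glu): third position 2-fold.
Codon 6 AUG (Met): third position 1-fold.
Codon 7 CCC (Pro): third position 4-fold.
Four-fold degenerate third positions: 3.

3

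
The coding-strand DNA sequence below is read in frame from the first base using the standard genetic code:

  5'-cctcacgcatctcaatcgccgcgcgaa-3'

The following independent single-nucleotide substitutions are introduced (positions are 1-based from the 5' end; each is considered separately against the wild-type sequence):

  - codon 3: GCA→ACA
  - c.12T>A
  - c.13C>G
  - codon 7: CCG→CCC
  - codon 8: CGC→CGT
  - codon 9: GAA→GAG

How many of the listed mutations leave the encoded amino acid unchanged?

4

Codon 3: GCA (Ala) → ACA (Thr) — missense.
Codon 4: TCT (Ser) → TCA (Ser) — synonymous.
Codon 5: CAA (Gln) → GAA (Glu) — missense.
Codon 7: CCG (Pro) → CCC (Pro) — synonymous.
Codon 8: CGC (Arg) → CGT (Arg) — synonymous.
Codon 9: GAA (Glu) → GAG (Glu) — synonymous.
Synonymous: 4 of 6.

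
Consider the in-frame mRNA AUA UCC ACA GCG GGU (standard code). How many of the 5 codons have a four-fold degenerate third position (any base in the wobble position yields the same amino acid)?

Codon 1 AUA (Ile): third position 3-fold.
Codon 2 UCC (Ser): third position 4-fold.
Codon 3 ACA (Thr): third position 4-fold.
Codon 4 GCG (Ala): third position 4-fold.
Codon 5 GGU (Gly): third position 4-fold.
Four-fold degenerate third positions: 4.

4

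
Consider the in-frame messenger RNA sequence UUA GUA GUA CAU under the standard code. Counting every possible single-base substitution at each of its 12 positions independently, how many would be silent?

Codon 1 (UUA, Leu): 2 synonymous substitutions.
Codon 2 (GUA, Val): 3 synonymous substitutions.
Codon 3 (GUA, Val): 3 synonymous substitutions.
Codon 4 (CAU, His): 1 synonymous substitution.
Total: 2 + 3 + 3 + 1 = 9.

9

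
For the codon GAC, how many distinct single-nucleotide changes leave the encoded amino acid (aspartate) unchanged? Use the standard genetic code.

1

Position 1: none → 0 synonymous.
Position 2: none → 0 synonymous.
Position 3: GAU → 1 synonymous.
Total: 0 + 0 + 1 = 1.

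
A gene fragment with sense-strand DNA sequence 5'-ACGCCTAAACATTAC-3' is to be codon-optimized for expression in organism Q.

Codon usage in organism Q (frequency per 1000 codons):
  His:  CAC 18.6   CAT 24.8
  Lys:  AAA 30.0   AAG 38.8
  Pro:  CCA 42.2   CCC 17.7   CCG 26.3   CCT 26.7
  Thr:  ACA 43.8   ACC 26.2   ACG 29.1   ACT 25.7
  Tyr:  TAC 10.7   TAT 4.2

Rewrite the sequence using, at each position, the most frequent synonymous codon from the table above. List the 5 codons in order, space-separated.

Codon 1 (Thr): best is ACA at 43.8.
Codon 2 (Pro): best is CCA at 42.2.
Codon 3 (Lys): best is AAG at 38.8.
Codon 4 (His): best is CAT at 24.8.
Codon 5 (Tyr): best is TAC at 10.7.

ACA CCA AAG CAT TAC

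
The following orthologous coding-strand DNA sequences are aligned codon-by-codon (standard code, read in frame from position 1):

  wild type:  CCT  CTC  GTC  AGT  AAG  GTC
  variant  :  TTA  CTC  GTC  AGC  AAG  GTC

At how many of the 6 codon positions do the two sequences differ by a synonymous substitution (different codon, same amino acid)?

Codon 1: CCT Pro / TTA Leu — nonsynonymous.
Codon 2: CTC Leu / CTC Leu — identical.
Codon 3: GTC Val / GTC Val — identical.
Codon 4: AGT Ser / AGC Ser — synonymous.
Codon 5: AAG Lys / AAG Lys — identical.
Codon 6: GTC Val / GTC Val — identical.
Synonymous differences: 1.

1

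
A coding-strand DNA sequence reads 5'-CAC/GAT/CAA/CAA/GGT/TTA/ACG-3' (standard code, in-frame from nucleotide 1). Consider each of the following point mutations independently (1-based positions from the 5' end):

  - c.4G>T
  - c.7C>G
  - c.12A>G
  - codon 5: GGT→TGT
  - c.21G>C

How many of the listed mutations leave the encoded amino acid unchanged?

2

Codon 2: GAT (Asp) → TAT (Tyr) — missense.
Codon 3: CAA (Gln) → GAA (Glu) — missense.
Codon 4: CAA (Gln) → CAG (Gln) — synonymous.
Codon 5: GGT (Gly) → TGT (Cys) — missense.
Codon 7: ACG (Thr) → ACC (Thr) — synonymous.
Synonymous: 2 of 5.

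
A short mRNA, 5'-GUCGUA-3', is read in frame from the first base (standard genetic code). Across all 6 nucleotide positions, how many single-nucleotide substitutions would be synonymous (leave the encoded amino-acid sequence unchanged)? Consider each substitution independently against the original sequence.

6

Codon 1 (GUC, Val): 3 synonymous substitutions.
Codon 2 (GUA, Val): 3 synonymous substitutions.
Total: 3 + 3 = 6.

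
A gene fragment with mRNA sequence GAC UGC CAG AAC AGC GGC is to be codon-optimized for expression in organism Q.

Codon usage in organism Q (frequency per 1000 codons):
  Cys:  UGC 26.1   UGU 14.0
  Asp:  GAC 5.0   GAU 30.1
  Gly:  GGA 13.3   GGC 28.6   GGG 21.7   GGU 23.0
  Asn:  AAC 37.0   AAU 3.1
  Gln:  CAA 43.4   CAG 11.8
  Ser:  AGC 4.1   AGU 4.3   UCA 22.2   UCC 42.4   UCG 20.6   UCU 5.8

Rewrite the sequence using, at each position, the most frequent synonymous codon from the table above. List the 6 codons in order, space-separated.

GAU UGC CAA AAC UCC GGC

Codon 1 (Asp): best is GAU at 30.1.
Codon 2 (Cys): best is UGC at 26.1.
Codon 3 (Gln): best is CAA at 43.4.
Codon 4 (Asn): best is AAC at 37.0.
Codon 5 (Ser): best is UCC at 42.4.
Codon 6 (Gly): best is GGC at 28.6.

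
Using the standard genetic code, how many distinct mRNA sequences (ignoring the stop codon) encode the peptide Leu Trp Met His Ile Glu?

Leu: 6 codons.
Trp: 1 codon.
Met: 1 codon.
His: 2 codons.
Ile: 3 codons.
Glu: 2 codons.
6 × 1 × 1 × 2 × 3 × 2 = 72.

72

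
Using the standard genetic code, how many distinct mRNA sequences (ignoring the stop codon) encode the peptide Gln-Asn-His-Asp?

Gln: 2 codons.
Asn: 2 codons.
His: 2 codons.
Asp: 2 codons.
2 × 2 × 2 × 2 = 16.

16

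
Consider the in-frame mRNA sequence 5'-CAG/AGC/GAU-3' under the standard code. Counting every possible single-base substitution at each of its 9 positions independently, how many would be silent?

3

Codon 1 (CAG, Gln): 1 synonymous substitution.
Codon 2 (AGC, Ser): 1 synonymous substitution.
Codon 3 (GAU, Asp): 1 synonymous substitution.
Total: 1 + 1 + 1 = 3.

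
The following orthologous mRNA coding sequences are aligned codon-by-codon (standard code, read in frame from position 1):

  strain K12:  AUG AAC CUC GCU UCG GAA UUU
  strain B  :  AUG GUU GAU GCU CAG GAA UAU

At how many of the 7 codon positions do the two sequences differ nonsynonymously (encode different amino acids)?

Codon 1: AUG Met / AUG Met — identical.
Codon 2: AAC Asn / GUU Val — nonsynonymous.
Codon 3: CUC Leu / GAU Asp — nonsynonymous.
Codon 4: GCU Ala / GCU Ala — identical.
Codon 5: UCG Ser / CAG Gln — nonsynonymous.
Codon 6: GAA Glu / GAA Glu — identical.
Codon 7: UUU Phe / UAU Tyr — nonsynonymous.
Nonsynonymous differences: 4.

4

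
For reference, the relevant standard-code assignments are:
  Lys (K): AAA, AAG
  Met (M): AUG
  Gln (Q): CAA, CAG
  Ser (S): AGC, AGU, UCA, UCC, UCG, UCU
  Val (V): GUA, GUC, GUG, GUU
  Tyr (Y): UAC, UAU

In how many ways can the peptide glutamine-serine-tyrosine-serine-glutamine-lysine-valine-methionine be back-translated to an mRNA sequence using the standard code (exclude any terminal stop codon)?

Gln: 2 codons.
Ser: 6 codons.
Tyr: 2 codons.
Ser: 6 codons.
Gln: 2 codons.
Lys: 2 codons.
Val: 4 codons.
Met: 1 codon.
2 × 6 × 2 × 6 × 2 × 2 × 4 × 1 = 2304.

2304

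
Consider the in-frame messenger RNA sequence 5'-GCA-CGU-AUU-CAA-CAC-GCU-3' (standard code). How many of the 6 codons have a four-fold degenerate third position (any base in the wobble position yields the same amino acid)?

3

Codon 1 GCA (Ala): third position 4-fold.
Codon 2 CGU (Arg): third position 4-fold.
Codon 3 AUU (Ile): third position 3-fold.
Codon 4 CAA (Gln): third position 2-fold.
Codon 5 CAC (His): third position 2-fold.
Codon 6 GCU (Ala): third position 4-fold.
Four-fold degenerate third positions: 3.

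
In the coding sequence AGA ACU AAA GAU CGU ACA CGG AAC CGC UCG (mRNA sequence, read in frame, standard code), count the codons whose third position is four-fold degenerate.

6

Codon 1 AGA (Arg): third position 2-fold.
Codon 2 ACU (Thr): third position 4-fold.
Codon 3 AAA (Lys): third position 2-fold.
Codon 4 GAU (Asp): third position 2-fold.
Codon 5 CGU (Arg): third position 4-fold.
Codon 6 ACA (Thr): third position 4-fold.
Codon 7 CGG (Arg): third position 4-fold.
Codon 8 AAC (Asn): third position 2-fold.
Codon 9 CGC (Arg): third position 4-fold.
Codon 10 UCG (Ser): third position 4-fold.
Four-fold degenerate third positions: 6.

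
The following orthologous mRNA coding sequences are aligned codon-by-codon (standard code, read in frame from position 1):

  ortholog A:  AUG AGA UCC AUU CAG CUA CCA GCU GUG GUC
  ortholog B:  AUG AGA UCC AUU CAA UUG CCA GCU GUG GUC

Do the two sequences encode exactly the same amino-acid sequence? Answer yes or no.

Codon 1: AUG Met / AUG Met — identical.
Codon 2: AGA Arg / AGA Arg — identical.
Codon 3: UCC Ser / UCC Ser — identical.
Codon 4: AUU Ile / AUU Ile — identical.
Codon 5: CAG Gln / CAA Gln — synonymous.
Codon 6: CUA Leu / UUG Leu — synonymous.
Codon 7: CCA Pro / CCA Pro — identical.
Codon 8: GCU Ala / GCU Ala — identical.
Codon 9: GUG Val / GUG Val — identical.
Codon 10: GUC Val / GUC Val — identical.
Nonsynonymous differences: 0 → same protein.

yes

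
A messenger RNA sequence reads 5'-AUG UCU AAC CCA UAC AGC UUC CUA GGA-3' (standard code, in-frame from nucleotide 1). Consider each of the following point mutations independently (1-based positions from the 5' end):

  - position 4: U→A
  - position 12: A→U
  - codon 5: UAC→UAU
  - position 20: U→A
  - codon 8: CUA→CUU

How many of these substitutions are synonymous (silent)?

Codon 2: UCU (Ser) → ACU (Thr) — missense.
Codon 4: CCA (Pro) → CCU (Pro) — synonymous.
Codon 5: UAC (Tyr) → UAU (Tyr) — synonymous.
Codon 7: UUC (Phe) → UAC (Tyr) — missense.
Codon 8: CUA (Leu) → CUU (Leu) — synonymous.
Synonymous: 3 of 5.

3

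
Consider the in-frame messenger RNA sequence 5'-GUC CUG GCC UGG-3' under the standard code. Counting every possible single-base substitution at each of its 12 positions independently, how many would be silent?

Codon 1 (GUC, Val): 3 synonymous substitutions.
Codon 2 (CUG, Leu): 4 synonymous substitutions.
Codon 3 (GCC, Ala): 3 synonymous substitutions.
Codon 4 (UGG, Trp): 0 synonymous substitutions.
Total: 3 + 4 + 3 + 0 = 10.

10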